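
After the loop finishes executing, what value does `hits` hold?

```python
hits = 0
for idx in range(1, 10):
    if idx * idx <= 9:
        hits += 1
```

Let's trace through this code step by step.

Initialize: hits = 0
Entering loop: for idx in range(1, 10):
After iteration 1: idx = 1, hits = 1
After iteration 2: idx = 2, hits = 2
After iteration 3: idx = 3, hits = 3
After iteration 4: idx = 4, hits = 3
After iteration 5: idx = 5, hits = 3
After iteration 6: idx = 6, hits = 3
After iteration 7: idx = 7, hits = 3
After iteration 8: idx = 8, hits = 3
After iteration 9: idx = 9, hits = 3
Loop ends.

Final answer: 3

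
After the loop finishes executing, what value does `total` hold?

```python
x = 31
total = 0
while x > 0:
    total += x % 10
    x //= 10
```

Let's trace through this code step by step.

Initialize: x = 31
Initialize: total = 0
Entering loop: while x > 0:
After iteration 1: x = 3, total = 1
After iteration 2: x = 0, total = 4
Loop ends.

Final answer: 4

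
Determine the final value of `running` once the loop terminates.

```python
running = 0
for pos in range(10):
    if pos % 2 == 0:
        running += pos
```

Let's trace through this code step by step.

Initialize: running = 0
Entering loop: for pos in range(10):
After iteration 1: pos = 0, running = 0
After iteration 2: pos = 1, running = 0
After iteration 3: pos = 2, running = 2
After iteration 4: pos = 3, running = 2
After iteration 5: pos = 4, running = 6
After iteration 6: pos = 5, running = 6
After iteration 7: pos = 6, running = 12
After iteration 8: pos = 7, running = 12
After iteration 9: pos = 8, running = 20
After iteration 10: pos = 9, running = 20
Loop ends.

Final answer: 20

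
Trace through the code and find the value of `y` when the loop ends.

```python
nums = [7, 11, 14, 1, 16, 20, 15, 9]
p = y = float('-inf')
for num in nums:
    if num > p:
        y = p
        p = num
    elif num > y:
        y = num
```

Let's trace through this code step by step.

Initialize: nums = [7, 11, 14, 1, 16, 20, 15, 9]
Initialize: p = -inf
Initialize: y = -inf
Entering loop: for num in nums:
After iteration 1: num = 7, p = 7, y = -inf
After iteration 2: num = 11, p = 11, y = 7
After iteration 3: num = 14, p = 14, y = 11
After iteration 4: num = 1, p = 14, y = 11
After iteration 5: num = 16, p = 16, y = 14
After iteration 6: num = 20, p = 20, y = 16
After iteration 7: num = 15, p = 20, y = 16
After iteration 8: num = 9, p = 20, y = 16
Loop ends.

Final answer: 16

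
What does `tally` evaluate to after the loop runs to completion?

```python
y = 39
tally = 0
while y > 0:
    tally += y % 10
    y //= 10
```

Let's trace through this code step by step.

Initialize: y = 39
Initialize: tally = 0
Entering loop: while y > 0:
After iteration 1: y = 3, tally = 9
After iteration 2: y = 0, tally = 12
Loop ends.

Final answer: 12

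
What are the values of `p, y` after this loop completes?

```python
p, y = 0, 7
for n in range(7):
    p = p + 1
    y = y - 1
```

Let's trace through this code step by step.

Initialize: p = 0
Initialize: y = 7
Entering loop: for n in range(7):
After iteration 1: n = 0, p = 1, y = 6
After iteration 2: n = 1, p = 2, y = 5
After iteration 3: n = 2, p = 3, y = 4
After iteration 4: n = 3, p = 4, y = 3
After iteration 5: n = 4, p = 5, y = 2
After iteration 6: n = 5, p = 6, y = 1
After iteration 7: n = 6, p = 7, y = 0
Loop ends.

Final answer: 7, 0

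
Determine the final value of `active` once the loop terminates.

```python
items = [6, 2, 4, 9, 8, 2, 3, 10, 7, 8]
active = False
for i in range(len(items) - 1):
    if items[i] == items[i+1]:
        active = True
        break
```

Let's trace through this code step by step.

Initialize: items = [6, 2, 4, 9, 8, 2, 3, 10, 7, 8]
Initialize: active = False
Entering loop: for i in range(len(items) - 1):
After iteration 1: i = 0, active = False
After iteration 2: i = 1, active = False
After iteration 3: i = 2, active = False
After iteration 4: i = 3, active = False
After iteration 5: i = 4, active = False
After iteration 6: i = 5, active = False
After iteration 7: i = 6, active = False
After iteration 8: i = 7, active = False
After iteration 9: i = 8, active = False
Loop ends.

Final answer: False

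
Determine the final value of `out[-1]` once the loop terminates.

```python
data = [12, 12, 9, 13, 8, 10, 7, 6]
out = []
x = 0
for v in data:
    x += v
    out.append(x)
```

Let's trace through this code step by step.

Initialize: data = [12, 12, 9, 13, 8, 10, 7, 6]
Initialize: out = []
Initialize: x = 0
Entering loop: for v in data:
After iteration 1: v = 12, out = [12], x = 12
After iteration 2: v = 12, out = [12, 24], x = 24
After iteration 3: v = 9, out = [12, 24, 33], x = 33
After iteration 4: v = 13, out = [12, 24, 33, 46], x = 46
After iteration 5: v = 8, out = [12, 24, 33, 46, 54], x = 54
After iteration 6: v = 10, out = [12, 24, 33, 46, 54, 64], x = 64
After iteration 7: v = 7, out = [12, 24, 33, 46, 54, 64, 71], x = 71
After iteration 8: v = 6, out = [12, 24, 33, 46, 54, 64, 71, 77], x = 77
Loop ends.
out[-1] = 77

Final answer: 77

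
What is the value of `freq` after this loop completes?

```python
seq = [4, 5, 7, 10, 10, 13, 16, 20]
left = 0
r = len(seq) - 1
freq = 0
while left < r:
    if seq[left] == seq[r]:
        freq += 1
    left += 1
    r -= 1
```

Let's trace through this code step by step.

Initialize: seq = [4, 5, 7, 10, 10, 13, 16, 20]
Initialize: left = 0
Initialize: r = 7
Initialize: freq = 0
Entering loop: while left < r:
After iteration 1: left = 1, r = 6, freq = 0
After iteration 2: left = 2, r = 5, freq = 0
After iteration 3: left = 3, r = 4, freq = 0
After iteration 4: left = 4, r = 3, freq = 1
Loop ends.

Final answer: 1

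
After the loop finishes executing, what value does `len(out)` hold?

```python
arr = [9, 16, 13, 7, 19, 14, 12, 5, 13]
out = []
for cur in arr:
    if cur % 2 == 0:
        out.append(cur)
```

Let's trace through this code step by step.

Initialize: arr = [9, 16, 13, 7, 19, 14, 12, 5, 13]
Initialize: out = []
Entering loop: for cur in arr:
After iteration 1: cur = 9, out = []
After iteration 2: cur = 16, out = [16]
After iteration 3: cur = 13, out = [16]
After iteration 4: cur = 7, out = [16]
After iteration 5: cur = 19, out = [16]
After iteration 6: cur = 14, out = [16, 14]
After iteration 7: cur = 12, out = [16, 14, 12]
After iteration 8: cur = 5, out = [16, 14, 12]
After iteration 9: cur = 13, out = [16, 14, 12]
Loop ends.
len(out) = 3

Final answer: 3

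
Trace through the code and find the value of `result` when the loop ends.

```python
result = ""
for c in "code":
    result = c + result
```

Let's trace through this code step by step.

Initialize: result = ''
Entering loop: for c in "code":
After iteration 1: c = 'c', result = 'c'
After iteration 2: c = 'o', result = 'oc'
After iteration 3: c = 'd', result = 'doc'
After iteration 4: c = 'e', result = 'edoc'
Loop ends.

Final answer: 'edoc'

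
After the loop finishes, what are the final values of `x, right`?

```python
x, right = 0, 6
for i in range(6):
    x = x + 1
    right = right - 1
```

Let's trace through this code step by step.

Initialize: x = 0
Initialize: right = 6
Entering loop: for i in range(6):
After iteration 1: i = 0, x = 1, right = 5
After iteration 2: i = 1, x = 2, right = 4
After iteration 3: i = 2, x = 3, right = 3
After iteration 4: i = 3, x = 4, right = 2
After iteration 5: i = 4, x = 5, right = 1
After iteration 6: i = 5, x = 6, right = 0
Loop ends.

Final answer: 6, 0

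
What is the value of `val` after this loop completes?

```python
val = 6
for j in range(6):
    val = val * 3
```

Let's trace through this code step by step.

Initialize: val = 6
Entering loop: for j in range(6):
After iteration 1: j = 0, val = 18
After iteration 2: j = 1, val = 54
After iteration 3: j = 2, val = 162
After iteration 4: j = 3, val = 486
After iteration 5: j = 4, val = 1458
After iteration 6: j = 5, val = 4374
Loop ends.

Final answer: 4374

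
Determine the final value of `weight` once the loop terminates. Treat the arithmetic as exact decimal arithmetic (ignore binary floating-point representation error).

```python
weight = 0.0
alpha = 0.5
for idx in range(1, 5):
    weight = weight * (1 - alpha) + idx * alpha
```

Let's trace through this code step by step.

Initialize: weight = 0.0
Initialize: alpha = 0.5
Entering loop: for idx in range(1, 5):
After iteration 1: idx = 1, weight = 0.5
After iteration 2: idx = 2, weight = 1.25
After iteration 3: idx = 3, weight = 2.125
After iteration 4: idx = 4, weight = 3.0625
Loop ends.

Final answer: 3.0625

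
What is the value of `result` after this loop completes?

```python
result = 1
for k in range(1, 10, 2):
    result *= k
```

Let's trace through this code step by step.

Initialize: result = 1
Entering loop: for k in range(1, 10, 2):
After iteration 1: k = 1, result = 1
After iteration 2: k = 3, result = 3
After iteration 3: k = 5, result = 15
After iteration 4: k = 7, result = 105
After iteration 5: k = 9, result = 945
Loop ends.

Final answer: 945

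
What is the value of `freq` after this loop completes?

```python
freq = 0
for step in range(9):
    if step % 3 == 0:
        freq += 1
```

Let's trace through this code step by step.

Initialize: freq = 0
Entering loop: for step in range(9):
After iteration 1: step = 0, freq = 1
After iteration 2: step = 1, freq = 1
After iteration 3: step = 2, freq = 1
After iteration 4: step = 3, freq = 2
After iteration 5: step = 4, freq = 2
After iteration 6: step = 5, freq = 2
After iteration 7: step = 6, freq = 3
After iteration 8: step = 7, freq = 3
After iteration 9: step = 8, freq = 3
Loop ends.

Final answer: 3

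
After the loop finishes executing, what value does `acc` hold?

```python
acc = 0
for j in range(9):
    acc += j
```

Let's trace through this code step by step.

Initialize: acc = 0
Entering loop: for j in range(9):
After iteration 1: j = 0, acc = 0
After iteration 2: j = 1, acc = 1
After iteration 3: j = 2, acc = 3
After iteration 4: j = 3, acc = 6
After iteration 5: j = 4, acc = 10
After iteration 6: j = 5, acc = 15
After iteration 7: j = 6, acc = 21
After iteration 8: j = 7, acc = 28
After iteration 9: j = 8, acc = 36
Loop ends.

Final answer: 36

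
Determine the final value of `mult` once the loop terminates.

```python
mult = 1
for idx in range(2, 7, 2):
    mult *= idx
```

Let's trace through this code step by step.

Initialize: mult = 1
Entering loop: for idx in range(2, 7, 2):
After iteration 1: idx = 2, mult = 2
After iteration 2: idx = 4, mult = 8
After iteration 3: idx = 6, mult = 48
Loop ends.

Final answer: 48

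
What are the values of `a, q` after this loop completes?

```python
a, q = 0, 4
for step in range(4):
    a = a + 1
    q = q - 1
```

Let's trace through this code step by step.

Initialize: a = 0
Initialize: q = 4
Entering loop: for step in range(4):
After iteration 1: step = 0, a = 1, q = 3
After iteration 2: step = 1, a = 2, q = 2
After iteration 3: step = 2, a = 3, q = 1
After iteration 4: step = 3, a = 4, q = 0
Loop ends.

Final answer: 4, 0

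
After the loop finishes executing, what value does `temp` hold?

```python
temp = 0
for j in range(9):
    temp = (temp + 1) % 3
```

Let's trace through this code step by step.

Initialize: temp = 0
Entering loop: for j in range(9):
After iteration 1: j = 0, temp = 1
After iteration 2: j = 1, temp = 2
After iteration 3: j = 2, temp = 0
After iteration 4: j = 3, temp = 1
After iteration 5: j = 4, temp = 2
After iteration 6: j = 5, temp = 0
After iteration 7: j = 6, temp = 1
After iteration 8: j = 7, temp = 2
After iteration 9: j = 8, temp = 0
Loop ends.

Final answer: 0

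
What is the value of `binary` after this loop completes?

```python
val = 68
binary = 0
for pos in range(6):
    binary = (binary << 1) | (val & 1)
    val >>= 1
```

Let's trace through this code step by step.

Initialize: val = 68
Initialize: binary = 0
Entering loop: for pos in range(6):
After iteration 1: pos = 0, val = 34, binary = 0
After iteration 2: pos = 1, val = 17, binary = 0
After iteration 3: pos = 2, val = 8, binary = 1
After iteration 4: pos = 3, val = 4, binary = 2
After iteration 5: pos = 4, val = 2, binary = 4
After iteration 6: pos = 5, val = 1, binary = 8
Loop ends.

Final answer: 8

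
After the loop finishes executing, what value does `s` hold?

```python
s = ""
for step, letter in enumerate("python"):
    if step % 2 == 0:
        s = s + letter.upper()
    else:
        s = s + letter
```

Let's trace through this code step by step.

Initialize: s = ''
Entering loop: for step, letter in enumerate("python"):
After iteration 1: step = 0, letter = 'p', s = 'P'
After iteration 2: step = 1, letter = 'y', s = 'Py'
After iteration 3: step = 2, letter = 't', s = 'PyT'
After iteration 4: step = 3, letter = 'h', s = 'PyTh'
After iteration 5: step = 4, letter = 'o', s = 'PyThO'
After iteration 6: step = 5, letter = 'n', s = 'PyThOn'
Loop ends.

Final answer: 'PyThOn'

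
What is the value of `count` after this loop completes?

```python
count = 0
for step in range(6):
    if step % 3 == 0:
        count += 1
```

Let's trace through this code step by step.

Initialize: count = 0
Entering loop: for step in range(6):
After iteration 1: step = 0, count = 1
After iteration 2: step = 1, count = 1
After iteration 3: step = 2, count = 1
After iteration 4: step = 3, count = 2
After iteration 5: step = 4, count = 2
After iteration 6: step = 5, count = 2
Loop ends.

Final answer: 2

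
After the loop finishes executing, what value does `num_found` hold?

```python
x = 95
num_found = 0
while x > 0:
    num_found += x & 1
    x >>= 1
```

Let's trace through this code step by step.

Initialize: x = 95
Initialize: num_found = 0
Entering loop: while x > 0:
After iteration 1: x = 47, num_found = 1
After iteration 2: x = 23, num_found = 2
After iteration 3: x = 11, num_found = 3
After iteration 4: x = 5, num_found = 4
After iteration 5: x = 2, num_found = 5
After iteration 6: x = 1, num_found = 5
After iteration 7: x = 0, num_found = 6
Loop ends.

Final answer: 6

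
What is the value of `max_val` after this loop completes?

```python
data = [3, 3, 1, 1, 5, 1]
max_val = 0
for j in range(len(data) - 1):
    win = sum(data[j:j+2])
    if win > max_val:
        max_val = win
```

Let's trace through this code step by step.

Initialize: data = [3, 3, 1, 1, 5, 1]
Initialize: max_val = 0
Entering loop: for j in range(len(data) - 1):
After iteration 1: j = 0, max_val = 6, win = 6
After iteration 2: j = 1, max_val = 6, win = 4
After iteration 3: j = 2, max_val = 6, win = 2
After iteration 4: j = 3, max_val = 6, win = 6
After iteration 5: j = 4, max_val = 6, win = 6
Loop ends.

Final answer: 6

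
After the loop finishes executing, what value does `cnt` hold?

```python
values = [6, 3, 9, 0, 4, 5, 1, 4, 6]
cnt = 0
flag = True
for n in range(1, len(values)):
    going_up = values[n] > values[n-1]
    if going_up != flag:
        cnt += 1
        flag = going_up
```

Let's trace through this code step by step.

Initialize: values = [6, 3, 9, 0, 4, 5, 1, 4, 6]
Initialize: cnt = 0
Initialize: flag = True
Entering loop: for n in range(1, len(values)):
After iteration 1: n = 1, cnt = 1, flag = False, going_up = False
After iteration 2: n = 2, cnt = 2, flag = True, going_up = True
After iteration 3: n = 3, cnt = 3, flag = False, going_up = False
After iteration 4: n = 4, cnt = 4, flag = True, going_up = True
After iteration 5: n = 5, cnt = 4, flag = True, going_up = True
After iteration 6: n = 6, cnt = 5, flag = False, going_up = False
After iteration 7: n = 7, cnt = 6, flag = True, going_up = True
After iteration 8: n = 8, cnt = 6, flag = True, going_up = True
Loop ends.

Final answer: 6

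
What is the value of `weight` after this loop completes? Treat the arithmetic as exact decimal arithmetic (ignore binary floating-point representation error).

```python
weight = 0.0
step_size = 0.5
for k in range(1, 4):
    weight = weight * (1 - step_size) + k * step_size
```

Let's trace through this code step by step.

Initialize: weight = 0.0
Initialize: step_size = 0.5
Entering loop: for k in range(1, 4):
After iteration 1: k = 1, weight = 0.5
After iteration 2: k = 2, weight = 1.25
After iteration 3: k = 3, weight = 2.125
Loop ends.

Final answer: 2.125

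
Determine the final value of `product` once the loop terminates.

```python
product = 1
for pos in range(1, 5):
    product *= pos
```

Let's trace through this code step by step.

Initialize: product = 1
Entering loop: for pos in range(1, 5):
After iteration 1: pos = 1, product = 1
After iteration 2: pos = 2, product = 2
After iteration 3: pos = 3, product = 6
After iteration 4: pos = 4, product = 24
Loop ends.

Final answer: 24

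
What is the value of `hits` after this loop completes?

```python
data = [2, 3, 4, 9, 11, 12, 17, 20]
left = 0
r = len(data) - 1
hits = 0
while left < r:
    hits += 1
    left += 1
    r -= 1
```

Let's trace through this code step by step.

Initialize: data = [2, 3, 4, 9, 11, 12, 17, 20]
Initialize: left = 0
Initialize: r = 7
Initialize: hits = 0
Entering loop: while left < r:
After iteration 1: left = 1, r = 6, hits = 1
After iteration 2: left = 2, r = 5, hits = 2
After iteration 3: left = 3, r = 4, hits = 3
After iteration 4: left = 4, r = 3, hits = 4
Loop ends.

Final answer: 4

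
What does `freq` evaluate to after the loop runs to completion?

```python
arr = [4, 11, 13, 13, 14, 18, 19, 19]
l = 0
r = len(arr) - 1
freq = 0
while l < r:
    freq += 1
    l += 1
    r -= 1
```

Let's trace through this code step by step.

Initialize: arr = [4, 11, 13, 13, 14, 18, 19, 19]
Initialize: l = 0
Initialize: r = 7
Initialize: freq = 0
Entering loop: while l < r:
After iteration 1: l = 1, r = 6, freq = 1
After iteration 2: l = 2, r = 5, freq = 2
After iteration 3: l = 3, r = 4, freq = 3
After iteration 4: l = 4, r = 3, freq = 4
Loop ends.

Final answer: 4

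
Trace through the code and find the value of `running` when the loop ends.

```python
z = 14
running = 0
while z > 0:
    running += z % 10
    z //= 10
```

Let's trace through this code step by step.

Initialize: z = 14
Initialize: running = 0
Entering loop: while z > 0:
After iteration 1: z = 1, running = 4
After iteration 2: z = 0, running = 5
Loop ends.

Final answer: 5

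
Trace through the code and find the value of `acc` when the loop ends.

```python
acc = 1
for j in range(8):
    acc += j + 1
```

Let's trace through this code step by step.

Initialize: acc = 1
Entering loop: for j in range(8):
After iteration 1: j = 0, acc = 2
After iteration 2: j = 1, acc = 4
After iteration 3: j = 2, acc = 7
After iteration 4: j = 3, acc = 11
After iteration 5: j = 4, acc = 16
After iteration 6: j = 5, acc = 22
After iteration 7: j = 6, acc = 29
After iteration 8: j = 7, acc = 37
Loop ends.

Final answer: 37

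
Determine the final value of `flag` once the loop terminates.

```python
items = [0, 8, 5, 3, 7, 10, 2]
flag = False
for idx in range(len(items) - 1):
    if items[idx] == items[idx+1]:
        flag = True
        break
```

Let's trace through this code step by step.

Initialize: items = [0, 8, 5, 3, 7, 10, 2]
Initialize: flag = False
Entering loop: for idx in range(len(items) - 1):
After iteration 1: idx = 0, flag = False
After iteration 2: idx = 1, flag = False
After iteration 3: idx = 2, flag = False
After iteration 4: idx = 3, flag = False
After iteration 5: idx = 4, flag = False
After iteration 6: idx = 5, flag = False
Loop ends.

Final answer: False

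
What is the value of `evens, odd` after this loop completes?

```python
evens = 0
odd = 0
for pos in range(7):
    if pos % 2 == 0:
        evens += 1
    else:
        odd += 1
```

Let's trace through this code step by step.

Initialize: evens = 0
Initialize: odd = 0
Entering loop: for pos in range(7):
After iteration 1: pos = 0, evens = 1, odd = 0
After iteration 2: pos = 1, evens = 1, odd = 1
After iteration 3: pos = 2, evens = 2, odd = 1
After iteration 4: pos = 3, evens = 2, odd = 2
After iteration 5: pos = 4, evens = 3, odd = 2
After iteration 6: pos = 5, evens = 3, odd = 3
After iteration 7: pos = 6, evens = 4, odd = 3
Loop ends.

Final answer: 4, 3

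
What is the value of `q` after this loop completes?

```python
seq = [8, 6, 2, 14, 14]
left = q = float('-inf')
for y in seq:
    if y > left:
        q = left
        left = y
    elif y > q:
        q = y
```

Let's trace through this code step by step.

Initialize: seq = [8, 6, 2, 14, 14]
Initialize: left = -inf
Initialize: q = -inf
Entering loop: for y in seq:
After iteration 1: y = 8, left = 8, q = -inf
After iteration 2: y = 6, left = 8, q = 6
After iteration 3: y = 2, left = 8, q = 6
After iteration 4: y = 14, left = 14, q = 8
After iteration 5: y = 14, left = 14, q = 14
Loop ends.

Final answer: 14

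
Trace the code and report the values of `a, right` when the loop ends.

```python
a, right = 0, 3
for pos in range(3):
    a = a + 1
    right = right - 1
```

Let's trace through this code step by step.

Initialize: a = 0
Initialize: right = 3
Entering loop: for pos in range(3):
After iteration 1: pos = 0, a = 1, right = 2
After iteration 2: pos = 1, a = 2, right = 1
After iteration 3: pos = 2, a = 3, right = 0
Loop ends.

Final answer: 3, 0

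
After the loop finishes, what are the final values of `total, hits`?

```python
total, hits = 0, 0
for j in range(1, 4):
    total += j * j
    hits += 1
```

Let's trace through this code step by step.

Initialize: total = 0
Initialize: hits = 0
Entering loop: for j in range(1, 4):
After iteration 1: j = 1, total = 1, hits = 1
After iteration 2: j = 2, total = 5, hits = 2
After iteration 3: j = 3, total = 14, hits = 3
Loop ends.

Final answer: 14, 3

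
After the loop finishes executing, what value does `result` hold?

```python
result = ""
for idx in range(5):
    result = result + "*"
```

Let's trace through this code step by step.

Initialize: result = ''
Entering loop: for idx in range(5):
After iteration 1: idx = 0, result = '*'
After iteration 2: idx = 1, result = '**'
After iteration 3: idx = 2, result = '***'
After iteration 4: idx = 3, result = '****'
After iteration 5: idx = 4, result = '*****'
Loop ends.

Final answer: '*****'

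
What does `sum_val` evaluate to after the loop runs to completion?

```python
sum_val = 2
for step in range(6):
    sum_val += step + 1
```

Let's trace through this code step by step.

Initialize: sum_val = 2
Entering loop: for step in range(6):
After iteration 1: step = 0, sum_val = 3
After iteration 2: step = 1, sum_val = 5
After iteration 3: step = 2, sum_val = 8
After iteration 4: step = 3, sum_val = 12
After iteration 5: step = 4, sum_val = 17
After iteration 6: step = 5, sum_val = 23
Loop ends.

Final answer: 23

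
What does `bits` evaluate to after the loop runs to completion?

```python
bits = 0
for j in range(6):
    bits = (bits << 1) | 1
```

Let's trace through this code step by step.

Initialize: bits = 0
Entering loop: for j in range(6):
After iteration 1: j = 0, bits = 1
After iteration 2: j = 1, bits = 3
After iteration 3: j = 2, bits = 7
After iteration 4: j = 3, bits = 15
After iteration 5: j = 4, bits = 31
After iteration 6: j = 5, bits = 63
Loop ends.

Final answer: 63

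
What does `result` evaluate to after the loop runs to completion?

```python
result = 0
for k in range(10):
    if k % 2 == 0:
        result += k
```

Let's trace through this code step by step.

Initialize: result = 0
Entering loop: for k in range(10):
After iteration 1: k = 0, result = 0
After iteration 2: k = 1, result = 0
After iteration 3: k = 2, result = 2
After iteration 4: k = 3, result = 2
After iteration 5: k = 4, result = 6
After iteration 6: k = 5, result = 6
After iteration 7: k = 6, result = 12
After iteration 8: k = 7, result = 12
After iteration 9: k = 8, result = 20
After iteration 10: k = 9, result = 20
Loop ends.

Final answer: 20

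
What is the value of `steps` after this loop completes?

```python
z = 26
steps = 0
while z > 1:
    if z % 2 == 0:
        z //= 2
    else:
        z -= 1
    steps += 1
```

Let's trace through this code step by step.

Initialize: z = 26
Initialize: steps = 0
Entering loop: while z > 1:
After iteration 1: z = 13, steps = 1
After iteration 2: z = 12, steps = 2
After iteration 3: z = 6, steps = 3
After iteration 4: z = 3, steps = 4
After iteration 5: z = 2, steps = 5
After iteration 6: z = 1, steps = 6
Loop ends.

Final answer: 6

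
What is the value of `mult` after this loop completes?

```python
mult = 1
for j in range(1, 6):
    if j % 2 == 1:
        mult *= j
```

Let's trace through this code step by step.

Initialize: mult = 1
Entering loop: for j in range(1, 6):
After iteration 1: j = 1, mult = 1
After iteration 2: j = 2, mult = 1
After iteration 3: j = 3, mult = 3
After iteration 4: j = 4, mult = 3
After iteration 5: j = 5, mult = 15
Loop ends.

Final answer: 15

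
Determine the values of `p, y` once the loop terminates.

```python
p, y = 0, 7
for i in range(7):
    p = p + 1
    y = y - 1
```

Let's trace through this code step by step.

Initialize: p = 0
Initialize: y = 7
Entering loop: for i in range(7):
After iteration 1: i = 0, p = 1, y = 6
After iteration 2: i = 1, p = 2, y = 5
After iteration 3: i = 2, p = 3, y = 4
After iteration 4: i = 3, p = 4, y = 3
After iteration 5: i = 4, p = 5, y = 2
After iteration 6: i = 5, p = 6, y = 1
After iteration 7: i = 6, p = 7, y = 0
Loop ends.

Final answer: 7, 0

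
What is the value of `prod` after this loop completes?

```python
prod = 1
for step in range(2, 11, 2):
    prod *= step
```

Let's trace through this code step by step.

Initialize: prod = 1
Entering loop: for step in range(2, 11, 2):
After iteration 1: step = 2, prod = 2
After iteration 2: step = 4, prod = 8
After iteration 3: step = 6, prod = 48
After iteration 4: step = 8, prod = 384
After iteration 5: step = 10, prod = 3840
Loop ends.

Final answer: 3840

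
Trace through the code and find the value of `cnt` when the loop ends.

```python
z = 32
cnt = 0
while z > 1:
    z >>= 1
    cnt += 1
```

Let's trace through this code step by step.

Initialize: z = 32
Initialize: cnt = 0
Entering loop: while z > 1:
After iteration 1: z = 16, cnt = 1
After iteration 2: z = 8, cnt = 2
After iteration 3: z = 4, cnt = 3
After iteration 4: z = 2, cnt = 4
After iteration 5: z = 1, cnt = 5
Loop ends.

Final answer: 5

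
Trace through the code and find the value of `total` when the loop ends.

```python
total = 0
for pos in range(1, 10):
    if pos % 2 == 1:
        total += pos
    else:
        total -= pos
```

Let's trace through this code step by step.

Initialize: total = 0
Entering loop: for pos in range(1, 10):
After iteration 1: pos = 1, total = 1
After iteration 2: pos = 2, total = -1
After iteration 3: pos = 3, total = 2
After iteration 4: pos = 4, total = -2
After iteration 5: pos = 5, total = 3
After iteration 6: pos = 6, total = -3
After iteration 7: pos = 7, total = 4
After iteration 8: pos = 8, total = -4
After iteration 9: pos = 9, total = 5
Loop ends.

Final answer: 5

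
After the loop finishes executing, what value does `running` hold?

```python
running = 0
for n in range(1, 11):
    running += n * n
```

Let's trace through this code step by step.

Initialize: running = 0
Entering loop: for n in range(1, 11):
After iteration 1: n = 1, running = 1
After iteration 2: n = 2, running = 5
After iteration 3: n = 3, running = 14
After iteration 4: n = 4, running = 30
After iteration 5: n = 5, running = 55
After iteration 6: n = 6, running = 91
After iteration 7: n = 7, running = 140
After iteration 8: n = 8, running = 204
After iteration 9: n = 9, running = 285
After iteration 10: n = 10, running = 385
Loop ends.

Final answer: 385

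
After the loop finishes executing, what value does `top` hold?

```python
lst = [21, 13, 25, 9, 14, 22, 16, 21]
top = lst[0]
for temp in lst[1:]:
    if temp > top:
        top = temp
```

Let's trace through this code step by step.

Initialize: lst = [21, 13, 25, 9, 14, 22, 16, 21]
Initialize: top = 21
Entering loop: for temp in lst[1:]:
After iteration 1: temp = 13, top = 21
After iteration 2: temp = 25, top = 25
After iteration 3: temp = 9, top = 25
After iteration 4: temp = 14, top = 25
After iteration 5: temp = 22, top = 25
After iteration 6: temp = 16, top = 25
After iteration 7: temp = 21, top = 25
Loop ends.

Final answer: 25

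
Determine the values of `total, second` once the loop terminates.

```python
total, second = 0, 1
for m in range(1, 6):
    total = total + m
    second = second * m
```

Let's trace through this code step by step.

Initialize: total = 0
Initialize: second = 1
Entering loop: for m in range(1, 6):
After iteration 1: m = 1, total = 1, second = 1
After iteration 2: m = 2, total = 3, second = 2
After iteration 3: m = 3, total = 6, second = 6
After iteration 4: m = 4, total = 10, second = 24
After iteration 5: m = 5, total = 15, second = 120
Loop ends.

Final answer: 15, 120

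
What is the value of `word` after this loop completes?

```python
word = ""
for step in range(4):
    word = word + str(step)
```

Let's trace through this code step by step.

Initialize: word = ''
Entering loop: for step in range(4):
After iteration 1: step = 0, word = '0'
After iteration 2: step = 1, word = '01'
After iteration 3: step = 2, word = '012'
After iteration 4: step = 3, word = '0123'
Loop ends.

Final answer: '0123'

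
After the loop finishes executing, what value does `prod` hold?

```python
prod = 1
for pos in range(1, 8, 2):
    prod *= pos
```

Let's trace through this code step by step.

Initialize: prod = 1
Entering loop: for pos in range(1, 8, 2):
After iteration 1: pos = 1, prod = 1
After iteration 2: pos = 3, prod = 3
After iteration 3: pos = 5, prod = 15
After iteration 4: pos = 7, prod = 105
Loop ends.

Final answer: 105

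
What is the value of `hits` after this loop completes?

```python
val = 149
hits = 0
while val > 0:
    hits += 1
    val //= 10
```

Let's trace through this code step by step.

Initialize: val = 149
Initialize: hits = 0
Entering loop: while val > 0:
After iteration 1: val = 14, hits = 1
After iteration 2: val = 1, hits = 2
After iteration 3: val = 0, hits = 3
Loop ends.

Final answer: 3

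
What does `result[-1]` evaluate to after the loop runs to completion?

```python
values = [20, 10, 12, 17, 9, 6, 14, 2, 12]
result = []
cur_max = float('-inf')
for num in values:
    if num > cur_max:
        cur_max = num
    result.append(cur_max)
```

Let's trace through this code step by step.

Initialize: values = [20, 10, 12, 17, 9, 6, 14, 2, 12]
Initialize: result = []
Initialize: cur_max = -inf
Entering loop: for num in values:
After iteration 1: num = 20, result = [20], cur_max = 20
After iteration 2: num = 10, result = [20, 20], cur_max = 20
After iteration 3: num = 12, result = [20, 20, 20], cur_max = 20
After iteration 4: num = 17, result = [20, 20, 20, 20], cur_max = 20
After iteration 5: num = 9, result = [20, 20, 20, 20, 20], cur_max = 20
After iteration 6: num = 6, result = [20, 20, 20, 20, 20, 20], cur_max = 20
After iteration 7: num = 14, result = [20, 20, 20, 20, 20, 20, 20], cur_max = 20
After iteration 8: num = 2, result = [20, 20, 20, 20, 20, 20, 20, 20], cur_max = 20
After iteration 9: num = 12, result = [20, 20, 20, 20, 20, 20, 20, 20, 20], cur_max = 20
Loop ends.
result[-1] = 20

Final answer: 20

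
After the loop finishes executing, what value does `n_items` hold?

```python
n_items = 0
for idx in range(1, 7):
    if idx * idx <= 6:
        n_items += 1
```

Let's trace through this code step by step.

Initialize: n_items = 0
Entering loop: for idx in range(1, 7):
After iteration 1: idx = 1, n_items = 1
After iteration 2: idx = 2, n_items = 2
After iteration 3: idx = 3, n_items = 2
After iteration 4: idx = 4, n_items = 2
After iteration 5: idx = 5, n_items = 2
After iteration 6: idx = 6, n_items = 2
Loop ends.

Final answer: 2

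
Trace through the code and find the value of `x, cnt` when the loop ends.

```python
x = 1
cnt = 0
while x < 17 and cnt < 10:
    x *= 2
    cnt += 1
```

Let's trace through this code step by step.

Initialize: x = 1
Initialize: cnt = 0
Entering loop: while x < 17 and cnt < 10:
After iteration 1: x = 2, cnt = 1
After iteration 2: x = 4, cnt = 2
After iteration 3: x = 8, cnt = 3
After iteration 4: x = 16, cnt = 4
After iteration 5: x = 32, cnt = 5
Loop ends.

Final answer: 32, 5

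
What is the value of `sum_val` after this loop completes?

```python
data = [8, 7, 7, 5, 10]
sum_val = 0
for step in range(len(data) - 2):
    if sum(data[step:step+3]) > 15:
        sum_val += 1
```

Let's trace through this code step by step.

Initialize: data = [8, 7, 7, 5, 10]
Initialize: sum_val = 0
Entering loop: for step in range(len(data) - 2):
After iteration 1: step = 0, sum_val = 1
After iteration 2: step = 1, sum_val = 2
After iteration 3: step = 2, sum_val = 3
Loop ends.

Final answer: 3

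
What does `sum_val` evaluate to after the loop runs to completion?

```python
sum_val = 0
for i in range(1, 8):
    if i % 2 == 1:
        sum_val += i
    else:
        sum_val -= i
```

Let's trace through this code step by step.

Initialize: sum_val = 0
Entering loop: for i in range(1, 8):
After iteration 1: i = 1, sum_val = 1
After iteration 2: i = 2, sum_val = -1
After iteration 3: i = 3, sum_val = 2
After iteration 4: i = 4, sum_val = -2
After iteration 5: i = 5, sum_val = 3
After iteration 6: i = 6, sum_val = -3
After iteration 7: i = 7, sum_val = 4
Loop ends.

Final answer: 4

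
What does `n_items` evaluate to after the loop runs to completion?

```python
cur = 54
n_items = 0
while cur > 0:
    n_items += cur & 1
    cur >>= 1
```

Let's trace through this code step by step.

Initialize: cur = 54
Initialize: n_items = 0
Entering loop: while cur > 0:
After iteration 1: cur = 27, n_items = 0
After iteration 2: cur = 13, n_items = 1
After iteration 3: cur = 6, n_items = 2
After iteration 4: cur = 3, n_items = 2
After iteration 5: cur = 1, n_items = 3
After iteration 6: cur = 0, n_items = 4
Loop ends.

Final answer: 4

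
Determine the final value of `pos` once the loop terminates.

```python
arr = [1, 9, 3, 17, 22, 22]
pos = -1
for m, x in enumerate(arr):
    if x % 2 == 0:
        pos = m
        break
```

Let's trace through this code step by step.

Initialize: arr = [1, 9, 3, 17, 22, 22]
Initialize: pos = -1
Entering loop: for m, x in enumerate(arr):
After iteration 1: m = 0, x = 1, pos = -1
After iteration 2: m = 1, x = 9, pos = -1
After iteration 3: m = 2, x = 3, pos = -1
After iteration 4: m = 3, x = 17, pos = -1
After iteration 5: m = 4, x = 22, pos = 4
Loop ends.

Final answer: 4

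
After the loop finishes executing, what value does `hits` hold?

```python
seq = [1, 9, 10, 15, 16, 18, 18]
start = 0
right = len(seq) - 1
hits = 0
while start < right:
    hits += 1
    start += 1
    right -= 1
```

Let's trace through this code step by step.

Initialize: seq = [1, 9, 10, 15, 16, 18, 18]
Initialize: start = 0
Initialize: right = 6
Initialize: hits = 0
Entering loop: while start < right:
After iteration 1: start = 1, right = 5, hits = 1
After iteration 2: start = 2, right = 4, hits = 2
After iteration 3: start = 3, right = 3, hits = 3
Loop ends.

Final answer: 3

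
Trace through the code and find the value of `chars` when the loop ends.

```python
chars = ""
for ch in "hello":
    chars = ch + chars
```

Let's trace through this code step by step.

Initialize: chars = ''
Entering loop: for ch in "hello":
After iteration 1: ch = 'h', chars = 'h'
After iteration 2: ch = 'e', chars = 'eh'
After iteration 3: ch = 'l', chars = 'leh'
After iteration 4: ch = 'l', chars = 'lleh'
After iteration 5: ch = 'o', chars = 'olleh'
Loop ends.

Final answer: 'olleh'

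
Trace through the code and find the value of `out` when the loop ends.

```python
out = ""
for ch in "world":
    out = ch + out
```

Let's trace through this code step by step.

Initialize: out = ''
Entering loop: for ch in "world":
After iteration 1: ch = 'w', out = 'w'
After iteration 2: ch = 'o', out = 'ow'
After iteration 3: ch = 'r', out = 'row'
After iteration 4: ch = 'l', out = 'lrow'
After iteration 5: ch = 'd', out = 'dlrow'
Loop ends.

Final answer: 'dlrow'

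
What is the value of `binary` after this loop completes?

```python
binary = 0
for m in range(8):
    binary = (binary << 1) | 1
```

Let's trace through this code step by step.

Initialize: binary = 0
Entering loop: for m in range(8):
After iteration 1: m = 0, binary = 1
After iteration 2: m = 1, binary = 3
After iteration 3: m = 2, binary = 7
After iteration 4: m = 3, binary = 15
After iteration 5: m = 4, binary = 31
After iteration 6: m = 5, binary = 63
After iteration 7: m = 6, binary = 127
After iteration 8: m = 7, binary = 255
Loop ends.

Final answer: 255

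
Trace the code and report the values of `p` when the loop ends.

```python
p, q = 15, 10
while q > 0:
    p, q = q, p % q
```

Let's trace through this code step by step.

Initialize: p = 15
Initialize: q = 10
Entering loop: while q > 0:
After iteration 1: p = 10, q = 5
After iteration 2: p = 5, q = 0
Loop ends.

Final answer: 5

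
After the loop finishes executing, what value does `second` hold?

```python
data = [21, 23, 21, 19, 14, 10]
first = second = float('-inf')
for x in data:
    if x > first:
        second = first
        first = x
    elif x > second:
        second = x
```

Let's trace through this code step by step.

Initialize: data = [21, 23, 21, 19, 14, 10]
Initialize: first = -inf
Initialize: second = -inf
Entering loop: for x in data:
After iteration 1: x = 21, first = 21, second = -inf
After iteration 2: x = 23, first = 23, second = 21
After iteration 3: x = 21, first = 23, second = 21
After iteration 4: x = 19, first = 23, second = 21
After iteration 5: x = 14, first = 23, second = 21
After iteration 6: x = 10, first = 23, second = 21
Loop ends.

Final answer: 21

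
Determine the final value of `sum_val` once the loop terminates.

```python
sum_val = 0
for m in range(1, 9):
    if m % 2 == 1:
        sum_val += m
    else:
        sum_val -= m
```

Let's trace through this code step by step.

Initialize: sum_val = 0
Entering loop: for m in range(1, 9):
After iteration 1: m = 1, sum_val = 1
After iteration 2: m = 2, sum_val = -1
After iteration 3: m = 3, sum_val = 2
After iteration 4: m = 4, sum_val = -2
After iteration 5: m = 5, sum_val = 3
After iteration 6: m = 6, sum_val = -3
After iteration 7: m = 7, sum_val = 4
After iteration 8: m = 8, sum_val = -4
Loop ends.

Final answer: -4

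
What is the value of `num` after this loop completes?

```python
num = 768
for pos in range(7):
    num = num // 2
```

Let's trace through this code step by step.

Initialize: num = 768
Entering loop: for pos in range(7):
After iteration 1: pos = 0, num = 384
After iteration 2: pos = 1, num = 192
After iteration 3: pos = 2, num = 96
After iteration 4: pos = 3, num = 48
After iteration 5: pos = 4, num = 24
After iteration 6: pos = 5, num = 12
After iteration 7: pos = 6, num = 6
Loop ends.

Final answer: 6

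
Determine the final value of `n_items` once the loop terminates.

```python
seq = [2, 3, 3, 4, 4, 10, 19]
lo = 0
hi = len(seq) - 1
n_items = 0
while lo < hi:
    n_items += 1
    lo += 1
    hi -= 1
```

Let's trace through this code step by step.

Initialize: seq = [2, 3, 3, 4, 4, 10, 19]
Initialize: lo = 0
Initialize: hi = 6
Initialize: n_items = 0
Entering loop: while lo < hi:
After iteration 1: lo = 1, hi = 5, n_items = 1
After iteration 2: lo = 2, hi = 4, n_items = 2
After iteration 3: lo = 3, hi = 3, n_items = 3
Loop ends.

Final answer: 3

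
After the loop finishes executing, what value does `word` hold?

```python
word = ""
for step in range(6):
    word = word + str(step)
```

Let's trace through this code step by step.

Initialize: word = ''
Entering loop: for step in range(6):
After iteration 1: step = 0, word = '0'
After iteration 2: step = 1, word = '01'
After iteration 3: step = 2, word = '012'
After iteration 4: step = 3, word = '0123'
After iteration 5: step = 4, word = '01234'
After iteration 6: step = 5, word = '012345'
Loop ends.

Final answer: '012345'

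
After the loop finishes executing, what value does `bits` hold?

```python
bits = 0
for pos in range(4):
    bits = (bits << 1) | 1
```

Let's trace through this code step by step.

Initialize: bits = 0
Entering loop: for pos in range(4):
After iteration 1: pos = 0, bits = 1
After iteration 2: pos = 1, bits = 3
After iteration 3: pos = 2, bits = 7
After iteration 4: pos = 3, bits = 15
Loop ends.

Final answer: 15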